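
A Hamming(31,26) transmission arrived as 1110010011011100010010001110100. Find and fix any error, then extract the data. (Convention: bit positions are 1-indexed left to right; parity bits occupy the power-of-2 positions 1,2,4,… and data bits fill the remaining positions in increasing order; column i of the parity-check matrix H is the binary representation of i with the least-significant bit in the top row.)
Syndrome s = H · r^T (mod 2), r = 1110010011011100010010001110100:
  s[0] = (1010101010101010101010101010101)·(1110010011011100010010001110100) mod 2 = 1+0+1+0+0+0+0+0+1+0+0+0+1+0+0+0+0+0+0+0+1+0+0+0+1+0+1+0+1+0+0 mod 2 = 0
  s[1] = (0110011001100110011001100110011)·(1110010011011100010010001110100) mod 2 = 0+1+1+0+0+1+0+0+0+1+0+0+0+1+0+0+0+1+0+0+0+0+0+0+0+1+1+0+0+0+0 mod 2 = 0
  s[2] = (0001111000011110000111100001111)·(1110010011011100010010001110100) mod 2 = 0+0+0+0+0+1+0+0+0+0+0+1+1+1+0+0+0+0+0+0+1+0+0+0+0+0+0+0+1+0+0 mod 2 = 0
  s[3] = (0000000111111110000000011111111)·(1110010011011100010010001110100) mod 2 = 0+0+0+0+0+0+0+0+1+1+0+1+1+1+0+0+0+0+0+0+0+0+0+0+1+1+1+0+1+0+0 mod 2 = 1
  s[4] = (0000000000000001111111111111111)·(1110010011011100010010001110100) mod 2 = 0+0+0+0+0+0+0+0+0+0+0+0+0+0+0+0+0+1+0+0+1+0+0+0+1+1+1+0+1+0+0 mod 2 = 0
Syndrome = 00010
Column 8 of H equals this syndrome → error at bit 8 (1-indexed).
Flip bit 8: 1110010011011100010010001110100 → 1110010111011100010010001110100
Extract data bits at positions {3,5,6,7,9,10,11,12,13,14,15,17,18,19,20,21,22,23,24,25,26,27,28,29,30,31}: 10101101110010010001110100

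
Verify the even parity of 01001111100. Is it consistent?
Sum of all bits: 0+1+0+0+1+1+1+1+1+0+0 = 6; 6 mod 2 = 0. Result is 0 → valid parity.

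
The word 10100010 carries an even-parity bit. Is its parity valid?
Sum of all bits: 1+0+1+0+0+0+1+0 = 3; 3 mod 2 = 1. Result is 1 → parity error detected.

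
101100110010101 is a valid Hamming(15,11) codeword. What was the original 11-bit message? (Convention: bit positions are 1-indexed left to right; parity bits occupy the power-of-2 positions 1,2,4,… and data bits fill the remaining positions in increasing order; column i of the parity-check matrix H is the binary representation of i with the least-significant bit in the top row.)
Parity bits occupy power-of-2 positions; data bits are at positions {3,5,6,7,9,10,11,12,13,14,15} (1-indexed).
Extract: c[3]=1 c[5]=0 c[6]=0 c[7]=1 c[9]=0 c[10]=0 c[11]=1 c[12]=0 c[13]=1 c[14]=0 c[15]=1
Data = 10010010101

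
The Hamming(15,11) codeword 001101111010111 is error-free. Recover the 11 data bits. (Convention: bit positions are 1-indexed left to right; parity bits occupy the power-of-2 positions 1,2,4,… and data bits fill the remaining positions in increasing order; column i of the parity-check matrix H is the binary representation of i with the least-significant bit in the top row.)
Parity bits occupy power-of-2 positions; data bits are at positions {3,5,6,7,9,10,11,12,13,14,15} (1-indexed).
Extract: c[3]=1 c[5]=0 c[6]=1 c[7]=1 c[9]=1 c[10]=0 c[11]=1 c[12]=0 c[13]=1 c[14]=1 c[15]=1
Data = 10111010111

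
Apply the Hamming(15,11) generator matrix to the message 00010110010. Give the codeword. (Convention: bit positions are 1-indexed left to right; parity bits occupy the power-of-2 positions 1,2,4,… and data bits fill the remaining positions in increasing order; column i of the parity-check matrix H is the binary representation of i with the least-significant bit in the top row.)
Codeword c = d · G (mod 2), d = 00010110010:
  c[0] = d·G[:,0] = (00010110010)·(11011010101) mod 2 = 0+0+0+1+0+0+1+0+0+0+0 mod 2 = 0
  c[1] = d·G[:,1] = (00010110010)·(10110110011) mod 2 = 0+0+0+1+0+1+1+0+0+1+0 mod 2 = 0
  c[2] = d·G[:,2] = (00010110010)·(10000000000) mod 2 = 0+0+0+0+0+0+0+0+0+0+0 mod 2 = 0
  c[3] = d·G[:,3] = (00010110010)·(01110001111) mod 2 = 0+0+0+1+0+0+0+0+0+1+0 mod 2 = 0
  c[4] = d·G[:,4] = (00010110010)·(01000000000) mod 2 = 0+0+0+0+0+0+0+0+0+0+0 mod 2 = 0
  c[5] = d·G[:,5] = (00010110010)·(00100000000) mod 2 = 0+0+0+0+0+0+0+0+0+0+0 mod 2 = 0
  c[6] = d·G[:,6] = (00010110010)·(00010000000) mod 2 = 0+0+0+1+0+0+0+0+0+0+0 mod 2 = 1
  c[7] = d·G[:,7] = (00010110010)·(00001111111) mod 2 = 0+0+0+0+0+1+1+0+0+1+0 mod 2 = 1
  c[8] = d·G[:,8] = (00010110010)·(00001000000) mod 2 = 0+0+0+0+0+0+0+0+0+0+0 mod 2 = 0
  c[9] = d·G[:,9] = (00010110010)·(00000100000) mod 2 = 0+0+0+0+0+1+0+0+0+0+0 mod 2 = 1
  c[10] = d·G[:,10] = (00010110010)·(00000010000) mod 2 = 0+0+0+0+0+0+1+0+0+0+0 mod 2 = 1
  c[11] = d·G[:,11] = (00010110010)·(00000001000) mod 2 = 0+0+0+0+0+0+0+0+0+0+0 mod 2 = 0
  c[12] = d·G[:,12] = (00010110010)·(00000000100) mod 2 = 0+0+0+0+0+0+0+0+0+0+0 mod 2 = 0
  c[13] = d·G[:,13] = (00010110010)·(00000000010) mod 2 = 0+0+0+0+0+0+0+0+0+1+0 mod 2 = 1
  c[14] = d·G[:,14] = (00010110010)·(00000000001) mod 2 = 0+0+0+0+0+0+0+0+0+0+0 mod 2 = 0
Codeword = 000000110110010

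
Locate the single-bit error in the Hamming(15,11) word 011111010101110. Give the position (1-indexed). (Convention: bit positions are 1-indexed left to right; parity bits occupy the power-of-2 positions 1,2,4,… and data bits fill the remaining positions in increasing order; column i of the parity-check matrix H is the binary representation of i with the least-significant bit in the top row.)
Syndrome s = H · r^T (mod 2), r = 011111010101110:
  s[0] = (101010101010101)·(011111010101110) mod 2 = 0+0+1+0+1+0+0+0+0+0+0+0+1+0+0 mod 2 = 1
  s[1] = (011001100110011)·(011111010101110) mod 2 = 0+1+1+0+0+1+0+0+0+1+0+0+0+1+0 mod 2 = 1
  s[2] = (000111100001111)·(011111010101110) mod 2 = 0+0+0+1+1+1+0+0+0+0+0+1+1+1+0 mod 2 = 0
  s[3] = (000000011111111)·(011111010101110) mod 2 = 0+0+0+0+0+0+0+1+0+1+0+1+1+1+0 mod 2 = 1
Syndrome = 1101
Column i of H is the binary representation of i, so the syndrome is the binary index of the flipped bit.
Read s = 1101 with s[0] as LSB: 1·2^0 + 1·2^1 + 0·2^2 + 1·2^3 = 11.
Error is at bit position 11.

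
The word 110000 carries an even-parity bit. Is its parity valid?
Sum of all bits: 1+1+0+0+0+0 = 2; 2 mod 2 = 0. Result is 0 → valid parity.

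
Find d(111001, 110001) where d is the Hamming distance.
XOR = 001000, count of 1s = 1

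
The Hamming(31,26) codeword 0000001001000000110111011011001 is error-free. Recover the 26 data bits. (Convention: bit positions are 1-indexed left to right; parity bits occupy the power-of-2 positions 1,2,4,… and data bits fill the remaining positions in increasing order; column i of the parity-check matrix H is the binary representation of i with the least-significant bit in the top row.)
Parity bits occupy power-of-2 positions; data bits are at positions {3,5,6,7,9,10,11,12,13,14,15,17,18,19,20,21,22,23,24,25,26,27,28,29,30,31} (1-indexed).
Extract: c[3]=0 c[5]=0 c[6]=0 c[7]=1 c[9]=0 c[10]=1 c[11]=0 c[12]=0 c[13]=0 c[14]=0 c[15]=0 c[17]=1 c[18]=1 c[19]=0 c[20]=1 c[21]=1 c[22]=1 c[23]=0 c[24]=1 c[25]=1 c[26]=0 c[27]=1 c[28]=1 c[29]=0 c[30]=0 c[31]=1
Data = 00010100000110111011011001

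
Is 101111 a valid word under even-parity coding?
Sum of all bits: 1+0+1+1+1+1 = 5; 5 mod 2 = 1. Result is 1 → parity error detected.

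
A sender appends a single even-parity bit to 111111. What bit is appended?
Sum of data bits: 1+1+1+1+1+1 = 6.
6 mod 2 = 0, so parity bit = 0.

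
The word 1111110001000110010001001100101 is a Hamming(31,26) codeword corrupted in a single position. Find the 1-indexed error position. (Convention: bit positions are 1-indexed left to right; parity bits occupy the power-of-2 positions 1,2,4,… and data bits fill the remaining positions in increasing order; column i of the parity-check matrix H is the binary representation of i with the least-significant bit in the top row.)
Syndrome s = H · r^T (mod 2), r = 1111110001000110010001001100101:
  s[0] = (1010101010101010101010101010101)·(1111110001000110010001001100101) mod 2 = 1+0+1+0+1+0+0+0+0+0+0+0+0+0+1+0+0+0+0+0+0+0+0+0+1+0+0+0+1+0+1 mod 2 = 1
  s[1] = (0110011001100110011001100110011)·(1111110001000110010001001100101) mod 2 = 0+1+1+0+0+1+0+0+0+1+0+0+0+1+1+0+0+1+0+0+0+1+0+0+0+1+0+0+0+0+1 mod 2 = 0
  s[2] = (0001111000011110000111100001111)·(1111110001000110010001001100101) mod 2 = 0+0+0+1+1+1+0+0+0+0+0+0+0+1+1+0+0+0+0+0+0+1+0+0+0+0+0+0+1+0+1 mod 2 = 0
  s[3] = (0000000111111110000000011111111)·(1111110001000110010001001100101) mod 2 = 0+0+0+0+0+0+0+0+0+1+0+0+0+1+1+0+0+0+0+0+0+0+0+0+1+1+0+0+1+0+1 mod 2 = 1
  s[4] = (0000000000000001111111111111111)·(1111110001000110010001001100101) mod 2 = 0+0+0+0+0+0+0+0+0+0+0+0+0+0+0+0+0+1+0+0+0+1+0+0+1+1+0+0+1+0+1 mod 2 = 0
Syndrome = 10010
Column i of H is the binary representation of i, so the syndrome is the binary index of the flipped bit.
Read s = 10010 with s[0] as LSB: 1·2^0 + 0·2^1 + 0·2^2 + 1·2^3 + 0·2^4 = 9.
Error is at bit position 9.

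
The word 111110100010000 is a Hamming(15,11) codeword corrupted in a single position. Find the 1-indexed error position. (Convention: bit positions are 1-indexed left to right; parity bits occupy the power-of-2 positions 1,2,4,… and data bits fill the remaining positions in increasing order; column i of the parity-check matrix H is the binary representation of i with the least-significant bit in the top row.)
Syndrome s = H · r^T (mod 2), r = 111110100010000:
  s[0] = (101010101010101)·(111110100010000) mod 2 = 1+0+1+0+1+0+1+0+0+0+1+0+0+0+0 mod 2 = 1
  s[1] = (011001100110011)·(111110100010000) mod 2 = 0+1+1+0+0+0+1+0+0+0+1+0+0+0+0 mod 2 = 0
  s[2] = (000111100001111)·(111110100010000) mod 2 = 0+0+0+1+1+0+1+0+0+0+0+0+0+0+0 mod 2 = 1
  s[3] = (000000011111111)·(111110100010000) mod 2 = 0+0+0+0+0+0+0+0+0+0+1+0+0+0+0 mod 2 = 1
Syndrome = 1011
Column i of H is the binary representation of i, so the syndrome is the binary index of the flipped bit.
Read s = 1011 with s[0] as LSB: 1·2^0 + 0·2^1 + 1·2^2 + 1·2^3 = 13.
Error is at bit position 13.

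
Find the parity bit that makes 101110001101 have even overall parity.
Sum of data bits: 1+0+1+1+1+0+0+0+1+1+0+1 = 7.
7 mod 2 = 1, so parity bit = 1.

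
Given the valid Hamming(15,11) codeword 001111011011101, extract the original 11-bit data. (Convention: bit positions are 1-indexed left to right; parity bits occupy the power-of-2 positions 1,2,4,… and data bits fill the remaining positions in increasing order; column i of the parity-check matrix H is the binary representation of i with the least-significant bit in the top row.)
Parity bits occupy power-of-2 positions; data bits are at positions {3,5,6,7,9,10,11,12,13,14,15} (1-indexed).
Extract: c[3]=1 c[5]=1 c[6]=1 c[7]=0 c[9]=1 c[10]=0 c[11]=1 c[12]=1 c[13]=1 c[14]=0 c[15]=1
Data = 11101011101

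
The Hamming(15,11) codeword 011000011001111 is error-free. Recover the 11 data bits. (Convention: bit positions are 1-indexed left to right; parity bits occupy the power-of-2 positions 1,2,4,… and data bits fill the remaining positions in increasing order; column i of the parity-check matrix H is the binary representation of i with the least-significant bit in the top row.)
Parity bits occupy power-of-2 positions; data bits are at positions {3,5,6,7,9,10,11,12,13,14,15} (1-indexed).
Extract: c[3]=1 c[5]=0 c[6]=0 c[7]=0 c[9]=1 c[10]=0 c[11]=0 c[12]=1 c[13]=1 c[14]=1 c[15]=1
Data = 10001001111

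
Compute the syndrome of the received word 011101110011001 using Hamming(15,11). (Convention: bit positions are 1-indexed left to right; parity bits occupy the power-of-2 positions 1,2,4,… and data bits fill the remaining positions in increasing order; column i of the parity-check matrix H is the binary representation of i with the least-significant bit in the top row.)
Syndrome s = H · r^T (mod 2), r = 011101110011001:
  s[0] = (101010101010101)·(011101110011001) mod 2 = 0+0+1+0+0+0+1+0+0+0+1+0+0+0+1 mod 2 = 0
  s[1] = (011001100110011)·(011101110011001) mod 2 = 0+1+1+0+0+1+1+0+0+0+1+0+0+0+1 mod 2 = 0
  s[2] = (000111100001111)·(011101110011001) mod 2 = 0+0+0+1+0+1+1+0+0+0+0+1+0+0+1 mod 2 = 1
  s[3] = (000000011111111)·(011101110011001) mod 2 = 0+0+0+0+0+0+0+1+0+0+1+1+0+0+1 mod 2 = 0
Syndrome = 0010
Non-zero syndrome: error at position 4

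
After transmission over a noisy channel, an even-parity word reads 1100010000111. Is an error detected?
Sum of received bits: 1+1+0+0+0+1+0+0+0+0+1+1+1 = 6; 6 mod 2 = 0. Result is 0 → no error detected.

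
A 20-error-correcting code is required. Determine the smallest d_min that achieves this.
Correcting t errors requires d_min ≥ 2t + 1 = 2·20 + 1 = 41.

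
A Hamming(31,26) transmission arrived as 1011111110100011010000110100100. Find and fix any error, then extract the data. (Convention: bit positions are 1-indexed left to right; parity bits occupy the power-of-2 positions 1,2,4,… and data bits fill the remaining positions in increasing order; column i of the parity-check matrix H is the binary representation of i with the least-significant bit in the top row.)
Syndrome s = H · r^T (mod 2), r = 1011111110100011010000110100100:
  s[0] = (1010101010101010101010101010101)·(1011111110100011010000110100100) mod 2 = 1+0+1+0+1+0+1+0+1+0+1+0+0+0+1+0+0+0+0+0+0+0+1+0+0+0+0+0+1+0+0 mod 2 = 1
  s[1] = (0110011001100110011001100110011)·(1011111110100011010000110100100) mod 2 = 0+0+1+0+0+1+1+0+0+0+1+0+0+0+1+0+0+1+0+0+0+0+1+0+0+1+0+0+0+0+0 mod 2 = 0
  s[2] = (0001111000011110000111100001111)·(1011111110100011010000110100100) mod 2 = 0+0+0+1+1+1+1+0+0+0+0+0+0+0+1+0+0+0+0+0+0+0+1+0+0+0+0+0+1+0+0 mod 2 = 1
  s[3] = (0000000111111110000000011111111)·(1011111110100011010000110100100) mod 2 = 0+0+0+0+0+0+0+1+1+0+1+0+0+0+1+0+0+0+0+0+0+0+0+1+0+1+0+0+1+0+0 mod 2 = 1
  s[4] = (0000000000000001111111111111111)·(1011111110100011010000110100100) mod 2 = 0+0+0+0+0+0+0+0+0+0+0+0+0+0+0+1+0+1+0+0+0+0+1+1+0+1+0+0+1+0+0 mod 2 = 0
Syndrome = 10110
Column 13 of H equals this syndrome → error at bit 13 (1-indexed).
Flip bit 13: 1011111110100011010000110100100 → 1011111110101011010000110100100
Extract data bits at positions {3,5,6,7,9,10,11,12,13,14,15,17,18,19,20,21,22,23,24,25,26,27,28,29,30,31}: 11111010101010000110100100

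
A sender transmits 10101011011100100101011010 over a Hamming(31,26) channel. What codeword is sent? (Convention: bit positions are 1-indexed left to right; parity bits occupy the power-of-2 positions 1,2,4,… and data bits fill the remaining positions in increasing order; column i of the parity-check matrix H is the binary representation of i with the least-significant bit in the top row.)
Codeword c = d · G (mod 2), d = 10101011011100100101011010:
  c[0] = d·G[:,0] = (10101011011100100101011010)·(11011010101101010101010101) mod 2 = 1+0+0+0+1+0+1+0+0+0+1+1+0+0+0+0+0+1+0+1+0+1+0+0+0+0 mod 2 = 0
  c[1] = d·G[:,1] = (10101011011100100101011010)·(10110110011011001100110011) mod 2 = 1+0+1+0+0+0+1+0+0+1+1+0+0+0+0+0+0+1+0+0+0+1+0+0+1+0 mod 2 = 0
  c[2] = d·G[:,2] = (10101011011100100101011010)·(10000000000000000000000000) mod 2 = 1+0+0+0+0+0+0+0+0+0+0+0+0+0+0+0+0+0+0+0+0+0+0+0+0+0 mod 2 = 1
  c[3] = d·G[:,3] = (10101011011100100101011010)·(01110001111000111100001111) mod 2 = 0+0+1+0+0+0+0+1+0+1+1+0+0+0+1+0+0+1+0+0+0+0+1+0+1+0 mod 2 = 0
  c[4] = d·G[:,4] = (10101011011100100101011010)·(01000000000000000000000000) mod 2 = 0+0+0+0+0+0+0+0+0+0+0+0+0+0+0+0+0+0+0+0+0+0+0+0+0+0 mod 2 = 0
  c[5] = d·G[:,5] = (10101011011100100101011010)·(00100000000000000000000000) mod 2 = 0+0+1+0+0+0+0+0+0+0+0+0+0+0+0+0+0+0+0+0+0+0+0+0+0+0 mod 2 = 1
  c[6] = d·G[:,6] = (10101011011100100101011010)·(00010000000000000000000000) mod 2 = 0+0+0+0+0+0+0+0+0+0+0+0+0+0+0+0+0+0+0+0+0+0+0+0+0+0 mod 2 = 0
  c[7] = d·G[:,7] = (10101011011100100101011010)·(00001111111000000011111111) mod 2 = 0+0+0+0+1+0+1+1+0+1+1+0+0+0+0+0+0+0+0+1+0+1+1+0+1+0 mod 2 = 1
  c[8] = d·G[:,8] = (10101011011100100101011010)·(00001000000000000000000000) mod 2 = 0+0+0+0+1+0+0+0+0+0+0+0+0+0+0+0+0+0+0+0+0+0+0+0+0+0 mod 2 = 1
  c[9] = d·G[:,9] = (10101011011100100101011010)·(00000100000000000000000000) mod 2 = 0+0+0+0+0+0+0+0+0+0+0+0+0+0+0+0+0+0+0+0+0+0+0+0+0+0 mod 2 = 0
  c[10] = d·G[:,10] = (10101011011100100101011010)·(00000010000000000000000000) mod 2 = 0+0+0+0+0+0+1+0+0+0+0+0+0+0+0+0+0+0+0+0+0+0+0+0+0+0 mod 2 = 1
  c[11] = d·G[:,11] = (10101011011100100101011010)·(00000001000000000000000000) mod 2 = 0+0+0+0+0+0+0+1+0+0+0+0+0+0+0+0+0+0+0+0+0+0+0+0+0+0 mod 2 = 1
  c[12] = d·G[:,12] = (10101011011100100101011010)·(00000000100000000000000000) mod 2 = 0+0+0+0+0+0+0+0+0+0+0+0+0+0+0+0+0+0+0+0+0+0+0+0+0+0 mod 2 = 0
  c[13] = d·G[:,13] = (10101011011100100101011010)·(00000000010000000000000000) mod 2 = 0+0+0+0+0+0+0+0+0+1+0+0+0+0+0+0+0+0+0+0+0+0+0+0+0+0 mod 2 = 1
  c[14] = d·G[:,14] = (10101011011100100101011010)·(00000000001000000000000000) mod 2 = 0+0+0+0+0+0+0+0+0+0+1+0+0+0+0+0+0+0+0+0+0+0+0+0+0+0 mod 2 = 1
  c[15] = d·G[:,15] = (10101011011100100101011010)·(00000000000111111111111111) mod 2 = 0+0+0+0+0+0+0+0+0+0+0+1+0+0+1+0+0+1+0+1+0+1+1+0+1+0 mod 2 = 1
  c[16] = d·G[:,16] = (10101011011100100101011010)·(00000000000100000000000000) mod 2 = 0+0+0+0+0+0+0+0+0+0+0+1+0+0+0+0+0+0+0+0+0+0+0+0+0+0 mod 2 = 1
  c[17] = d·G[:,17] = (10101011011100100101011010)·(00000000000010000000000000) mod 2 = 0+0+0+0+0+0+0+0+0+0+0+0+0+0+0+0+0+0+0+0+0+0+0+0+0+0 mod 2 = 0
  c[18] = d·G[:,18] = (10101011011100100101011010)·(00000000000001000000000000) mod 2 = 0+0+0+0+0+0+0+0+0+0+0+0+0+0+0+0+0+0+0+0+0+0+0+0+0+0 mod 2 = 0
  c[19] = d·G[:,19] = (10101011011100100101011010)·(00000000000000100000000000) mod 2 = 0+0+0+0+0+0+0+0+0+0+0+0+0+0+1+0+0+0+0+0+0+0+0+0+0+0 mod 2 = 1
  c[20] = d·G[:,20] = (10101011011100100101011010)·(00000000000000010000000000) mod 2 = 0+0+0+0+0+0+0+0+0+0+0+0+0+0+0+0+0+0+0+0+0+0+0+0+0+0 mod 2 = 0
  c[21] = d·G[:,21] = (10101011011100100101011010)·(00000000000000001000000000) mod 2 = 0+0+0+0+0+0+0+0+0+0+0+0+0+0+0+0+0+0+0+0+0+0+0+0+0+0 mod 2 = 0
  c[22] = d·G[:,22] = (10101011011100100101011010)·(00000000000000000100000000) mod 2 = 0+0+0+0+0+0+0+0+0+0+0+0+0+0+0+0+0+1+0+0+0+0+0+0+0+0 mod 2 = 1
  c[23] = d·G[:,23] = (10101011011100100101011010)·(00000000000000000010000000) mod 2 = 0+0+0+0+0+0+0+0+0+0+0+0+0+0+0+0+0+0+0+0+0+0+0+0+0+0 mod 2 = 0
  c[24] = d·G[:,24] = (10101011011100100101011010)·(00000000000000000001000000) mod 2 = 0+0+0+0+0+0+0+0+0+0+0+0+0+0+0+0+0+0+0+1+0+0+0+0+0+0 mod 2 = 1
  c[25] = d·G[:,25] = (10101011011100100101011010)·(00000000000000000000100000) mod 2 = 0+0+0+0+0+0+0+0+0+0+0+0+0+0+0+0+0+0+0+0+0+0+0+0+0+0 mod 2 = 0
  c[26] = d·G[:,26] = (10101011011100100101011010)·(00000000000000000000010000) mod 2 = 0+0+0+0+0+0+0+0+0+0+0+0+0+0+0+0+0+0+0+0+0+1+0+0+0+0 mod 2 = 1
  c[27] = d·G[:,27] = (10101011011100100101011010)·(00000000000000000000001000) mod 2 = 0+0+0+0+0+0+0+0+0+0+0+0+0+0+0+0+0+0+0+0+0+0+1+0+0+0 mod 2 = 1
  c[28] = d·G[:,28] = (10101011011100100101011010)·(00000000000000000000000100) mod 2 = 0+0+0+0+0+0+0+0+0+0+0+0+0+0+0+0+0+0+0+0+0+0+0+0+0+0 mod 2 = 0
  c[29] = d·G[:,29] = (10101011011100100101011010)·(00000000000000000000000010) mod 2 = 0+0+0+0+0+0+0+0+0+0+0+0+0+0+0+0+0+0+0+0+0+0+0+0+1+0 mod 2 = 1
  c[30] = d·G[:,30] = (10101011011100100101011010)·(00000000000000000000000001) mod 2 = 0+0+0+0+0+0+0+0+0+0+0+0+0+0+0+0+0+0+0+0+0+0+0+0+0+0 mod 2 = 0
Codeword = 0010010110110111100100101011010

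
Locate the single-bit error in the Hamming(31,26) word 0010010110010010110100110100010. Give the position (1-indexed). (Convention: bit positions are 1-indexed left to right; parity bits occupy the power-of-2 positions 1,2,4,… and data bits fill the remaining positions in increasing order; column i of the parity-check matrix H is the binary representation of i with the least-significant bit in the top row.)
Syndrome s = H · r^T (mod 2), r = 0010010110010010110100110100010:
  s[0] = (1010101010101010101010101010101)·(0010010110010010110100110100010) mod 2 = 0+0+1+0+0+0+0+0+1+0+0+0+0+0+1+0+1+0+0+0+0+0+1+0+0+0+0+0+0+0+0 mod 2 = 1
  s[1] = (0110011001100110011001100110011)·(0010010110010010110100110100010) mod 2 = 0+0+1+0+0+1+0+0+0+0+0+0+0+0+1+0+0+1+0+0+0+0+1+0+0+1+0+0+0+1+0 mod 2 = 1
  s[2] = (0001111000011110000111100001111)·(0010010110010010110100110100010) mod 2 = 0+0+0+0+0+1+0+0+0+0+0+1+0+0+1+0+0+0+0+1+0+0+1+0+0+0+0+0+0+1+0 mod 2 = 0
  s[3] = (0000000111111110000000011111111)·(0010010110010010110100110100010) mod 2 = 0+0+0+0+0+0+0+1+1+0+0+1+0+0+1+0+0+0+0+0+0+0+0+1+0+1+0+0+0+1+0 mod 2 = 1
  s[4] = (0000000000000001111111111111111)·(0010010110010010110100110100010) mod 2 = 0+0+0+0+0+0+0+0+0+0+0+0+0+0+0+0+1+1+0+1+0+0+1+1+0+1+0+0+0+1+0 mod 2 = 1
Syndrome = 11011
Column i of H is the binary representation of i, so the syndrome is the binary index of the flipped bit.
Read s = 11011 with s[0] as LSB: 1·2^0 + 1·2^1 + 0·2^2 + 1·2^3 + 1·2^4 = 27.
Error is at bit position 27.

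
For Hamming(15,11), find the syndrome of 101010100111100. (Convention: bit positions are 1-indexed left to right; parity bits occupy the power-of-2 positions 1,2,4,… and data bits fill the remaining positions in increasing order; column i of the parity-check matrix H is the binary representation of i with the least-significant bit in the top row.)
Syndrome s = H · r^T (mod 2), r = 101010100111100:
  s[0] = (101010101010101)·(101010100111100) mod 2 = 1+0+1+0+1+0+1+0+0+0+1+0+1+0+0 mod 2 = 0
  s[1] = (011001100110011)·(101010100111100) mod 2 = 0+0+1+0+0+0+1+0+0+1+1+0+0+0+0 mod 2 = 0
  s[2] = (000111100001111)·(101010100111100) mod 2 = 0+0+0+0+1+0+1+0+0+0+0+1+1+0+0 mod 2 = 0
  s[3] = (000000011111111)·(101010100111100) mod 2 = 0+0+0+0+0+0+0+0+0+1+1+1+1+0+0 mod 2 = 0
Syndrome = 0000
s = 0: no error detected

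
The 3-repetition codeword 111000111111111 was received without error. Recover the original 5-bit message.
Split into 3-bit blocks: 111 000 111 111 111
Data = 10111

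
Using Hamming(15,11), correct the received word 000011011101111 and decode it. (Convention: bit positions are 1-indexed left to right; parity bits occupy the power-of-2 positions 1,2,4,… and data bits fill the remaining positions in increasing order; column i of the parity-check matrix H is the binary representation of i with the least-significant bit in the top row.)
Syndrome s = H · r^T (mod 2), r = 000011011101111:
  s[0] = (101010101010101)·(000011011101111) mod 2 = 0+0+0+0+1+0+0+0+1+0+0+0+1+0+1 mod 2 = 0
  s[1] = (011001100110011)·(000011011101111) mod 2 = 0+0+0+0+0+1+0+0+0+1+0+0+0+1+1 mod 2 = 0
  s[2] = (000111100001111)·(000011011101111) mod 2 = 0+0+0+0+1+1+0+0+0+0+0+1+1+1+1 mod 2 = 0
  s[3] = (000000011111111)·(000011011101111) mod 2 = 0+0+0+0+0+0+0+1+1+1+0+1+1+1+1 mod 2 = 1
Syndrome = 0001
Column 8 of H equals this syndrome → error at bit 8 (1-indexed).
Flip bit 8: 000011011101111 → 000011001101111
Extract data bits at positions {3,5,6,7,9,10,11,12,13,14,15}: 01101101111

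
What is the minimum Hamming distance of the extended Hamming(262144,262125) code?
d_min = 4 (adding an overall parity bit to Hamming(262143,262125) raises d_min from 3 to 4).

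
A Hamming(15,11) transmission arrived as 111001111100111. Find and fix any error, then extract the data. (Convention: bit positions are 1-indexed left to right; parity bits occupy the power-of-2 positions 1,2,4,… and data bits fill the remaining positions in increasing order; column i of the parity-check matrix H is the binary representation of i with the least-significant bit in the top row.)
Syndrome s = H · r^T (mod 2), r = 111001111100111:
  s[0] = (101010101010101)·(111001111100111) mod 2 = 1+0+1+0+0+0+1+0+1+0+0+0+1+0+1 mod 2 = 0
  s[1] = (011001100110011)·(111001111100111) mod 2 = 0+1+1+0+0+1+1+0+0+1+0+0+0+1+1 mod 2 = 1
  s[2] = (000111100001111)·(111001111100111) mod 2 = 0+0+0+0+0+1+1+0+0+0+0+0+1+1+1 mod 2 = 1
  s[3] = (000000011111111)·(111001111100111) mod 2 = 0+0+0+0+0+0+0+1+1+1+0+0+1+1+1 mod 2 = 0
Syndrome = 0110
Column 6 of H equals this syndrome → error at bit 6 (1-indexed).
Flip bit 6: 111001111100111 → 111000111100111
Extract data bits at positions {3,5,6,7,9,10,11,12,13,14,15}: 10011100111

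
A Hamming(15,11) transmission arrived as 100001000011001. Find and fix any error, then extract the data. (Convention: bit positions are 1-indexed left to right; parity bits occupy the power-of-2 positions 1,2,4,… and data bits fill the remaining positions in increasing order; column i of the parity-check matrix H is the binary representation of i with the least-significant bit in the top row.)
Syndrome s = H · r^T (mod 2), r = 100001000011001:
  s[0] = (101010101010101)·(100001000011001) mod 2 = 1+0+0+0+0+0+0+0+0+0+1+0+0+0+1 mod 2 = 1
  s[1] = (011001100110011)·(100001000011001) mod 2 = 0+0+0+0+0+1+0+0+0+0+1+0+0+0+1 mod 2 = 1
  s[2] = (000111100001111)·(100001000011001) mod 2 = 0+0+0+0+0+1+0+0+0+0+0+1+0+0+1 mod 2 = 1
  s[3] = (000000011111111)·(100001000011001) mod 2 = 0+0+0+0+0+0+0+0+0+0+1+1+0+0+1 mod 2 = 1
Syndrome = 1111
Column 15 of H equals this syndrome → error at bit 15 (1-indexed).
Flip bit 15: 100001000011001 → 100001000011000
Extract data bits at positions {3,5,6,7,9,10,11,12,13,14,15}: 00100011000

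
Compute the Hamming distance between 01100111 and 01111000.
XOR = 00011111, count of 1s = 5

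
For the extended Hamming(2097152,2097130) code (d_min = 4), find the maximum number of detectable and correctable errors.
Detection only: up to d_min − 1 = 3 errors.
Correction: up to ⌊(d_min − 1)/2⌋ = ⌊3/2⌋ = 1 errors.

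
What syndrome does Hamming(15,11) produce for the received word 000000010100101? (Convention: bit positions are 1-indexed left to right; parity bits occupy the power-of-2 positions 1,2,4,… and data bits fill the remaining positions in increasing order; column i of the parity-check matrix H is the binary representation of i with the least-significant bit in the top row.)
Syndrome s = H · r^T (mod 2), r = 000000010100101:
  s[0] = (101010101010101)·(000000010100101) mod 2 = 0+0+0+0+0+0+0+0+0+0+0+0+1+0+1 mod 2 = 0
  s[1] = (011001100110011)·(000000010100101) mod 2 = 0+0+0+0+0+0+0+0+0+1+0+0+0+0+1 mod 2 = 0
  s[2] = (000111100001111)·(000000010100101) mod 2 = 0+0+0+0+0+0+0+0+0+0+0+0+1+0+1 mod 2 = 0
  s[3] = (000000011111111)·(000000010100101) mod 2 = 0+0+0+0+0+0+0+1+0+1+0+0+1+0+1 mod 2 = 0
Syndrome = 0000
s = 0: no error detected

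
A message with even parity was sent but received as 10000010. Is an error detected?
Sum of received bits: 1+0+0+0+0+0+1+0 = 2; 2 mod 2 = 0. Result is 0 → no error detected.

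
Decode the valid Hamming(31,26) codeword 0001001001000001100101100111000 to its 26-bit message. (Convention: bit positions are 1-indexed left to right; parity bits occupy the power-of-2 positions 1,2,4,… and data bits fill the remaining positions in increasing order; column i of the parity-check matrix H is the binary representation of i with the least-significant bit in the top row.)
Parity bits occupy power-of-2 positions; data bits are at positions {3,5,6,7,9,10,11,12,13,14,15,17,18,19,20,21,22,23,24,25,26,27,28,29,30,31} (1-indexed).
Extract: c[3]=0 c[5]=0 c[6]=0 c[7]=1 c[9]=0 c[10]=1 c[11]=0 c[12]=0 c[13]=0 c[14]=0 c[15]=0 c[17]=1 c[18]=0 c[19]=0 c[20]=1 c[21]=0 c[22]=1 c[23]=1 c[24]=0 c[25]=0 c[26]=1 c[27]=1 c[28]=1 c[29]=0 c[30]=0 c[31]=0
Data = 00010100000100101100111000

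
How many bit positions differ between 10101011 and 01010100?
XOR = 11111111, count of 1s = 8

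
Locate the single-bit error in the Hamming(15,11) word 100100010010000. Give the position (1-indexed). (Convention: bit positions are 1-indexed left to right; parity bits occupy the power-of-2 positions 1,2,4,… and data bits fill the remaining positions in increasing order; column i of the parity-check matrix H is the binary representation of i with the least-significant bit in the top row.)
Syndrome s = H · r^T (mod 2), r = 100100010010000:
  s[0] = (101010101010101)·(100100010010000) mod 2 = 1+0+0+0+0+0+0+0+0+0+1+0+0+0+0 mod 2 = 0
  s[1] = (011001100110011)·(100100010010000) mod 2 = 0+0+0+0+0+0+0+0+0+0+1+0+0+0+0 mod 2 = 1
  s[2] = (000111100001111)·(100100010010000) mod 2 = 0+0+0+1+0+0+0+0+0+0+0+0+0+0+0 mod 2 = 1
  s[3] = (000000011111111)·(100100010010000) mod 2 = 0+0+0+0+0+0+0+1+0+0+1+0+0+0+0 mod 2 = 0
Syndrome = 0110
Column i of H is the binary representation of i, so the syndrome is the binary index of the flipped bit.
Read s = 0110 with s[0] as LSB: 0·2^0 + 1·2^1 + 1·2^2 + 0·2^3 = 6.
Error is at bit position 6.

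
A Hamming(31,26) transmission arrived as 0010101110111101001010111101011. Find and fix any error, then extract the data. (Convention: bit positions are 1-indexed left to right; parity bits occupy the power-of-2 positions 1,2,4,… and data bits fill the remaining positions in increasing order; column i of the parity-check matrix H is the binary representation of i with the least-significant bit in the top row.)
Syndrome s = H · r^T (mod 2), r = 0010101110111101001010111101011:
  s[0] = (1010101010101010101010101010101)·(0010101110111101001010111101011) mod 2 = 0+0+1+0+1+0+1+0+1+0+1+0+1+0+0+0+0+0+1+0+1+0+1+0+1+0+0+0+0+0+1 mod 2 = 1
  s[1] = (0110011001100110011001100110011)·(0010101110111101001010111101011) mod 2 = 0+0+1+0+0+0+1+0+0+0+1+0+0+1+0+0+0+0+1+0+0+0+1+0+0+1+0+0+0+1+1 mod 2 = 1
  s[2] = (0001111000011110000111100001111)·(0010101110111101001010111101011) mod 2 = 0+0+0+0+1+0+1+0+0+0+0+1+1+1+0+0+0+0+0+0+1+0+1+0+0+0+0+1+0+1+1 mod 2 = 0
  s[3] = (0000000111111110000000011111111)·(0010101110111101001010111101011) mod 2 = 0+0+0+0+0+0+0+1+1+0+1+1+1+1+0+0+0+0+0+0+0+0+0+1+1+1+0+1+0+1+1 mod 2 = 0
  s[4] = (0000000000000001111111111111111)·(0010101110111101001010111101011) mod 2 = 0+0+0+0+0+0+0+0+0+0+0+0+0+0+0+1+0+0+1+0+1+0+1+1+1+1+0+1+0+1+1 mod 2 = 0
Syndrome = 11000
Column 3 of H equals this syndrome → error at bit 3 (1-indexed).
Flip bit 3: 0010101110111101001010111101011 → 0000101110111101001010111101011
Extract data bits at positions {3,5,6,7,9,10,11,12,13,14,15,17,18,19,20,21,22,23,24,25,26,27,28,29,30,31}: 01011011110001010111101011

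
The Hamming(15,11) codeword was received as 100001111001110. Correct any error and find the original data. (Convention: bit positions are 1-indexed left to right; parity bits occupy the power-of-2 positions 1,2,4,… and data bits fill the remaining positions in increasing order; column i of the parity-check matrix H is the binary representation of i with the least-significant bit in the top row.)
Syndrome s = H · r^T (mod 2), r = 100001111001110:
  s[0] = (101010101010101)·(100001111001110) mod 2 = 1+0+0+0+0+0+1+0+1+0+0+0+1+0+0 mod 2 = 0
  s[1] = (011001100110011)·(100001111001110) mod 2 = 0+0+0+0+0+1+1+0+0+0+0+0+0+1+0 mod 2 = 1
  s[2] = (000111100001111)·(100001111001110) mod 2 = 0+0+0+0+0+1+1+0+0+0+0+1+1+1+0 mod 2 = 1
  s[3] = (000000011111111)·(100001111001110) mod 2 = 0+0+0+0+0+0+0+1+1+0+0+1+1+1+0 mod 2 = 1
Syndrome = 0111
Column 14 of H equals this syndrome → error at bit 14 (1-indexed).
Flip bit 14: 100001111001110 → 100001111001100
Extract data bits at positions {3,5,6,7,9,10,11,12,13,14,15}: 00111001100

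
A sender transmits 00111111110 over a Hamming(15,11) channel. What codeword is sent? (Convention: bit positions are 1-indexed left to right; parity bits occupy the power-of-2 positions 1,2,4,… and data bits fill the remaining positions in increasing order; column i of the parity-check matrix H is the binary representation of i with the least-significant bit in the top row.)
Codeword c = d · G (mod 2), d = 00111111110:
  c[0] = d·G[:,0] = (00111111110)·(11011010101) mod 2 = 0+0+0+1+1+0+1+0+1+0+0 mod 2 = 0
  c[1] = d·G[:,1] = (00111111110)·(10110110011) mod 2 = 0+0+1+1+0+1+1+0+0+1+0 mod 2 = 1
  c[2] = d·G[:,2] = (00111111110)·(10000000000) mod 2 = 0+0+0+0+0+0+0+0+0+0+0 mod 2 = 0
  c[3] = d·G[:,3] = (00111111110)·(01110001111) mod 2 = 0+0+1+1+0+0+0+1+1+1+0 mod 2 = 1
  c[4] = d·G[:,4] = (00111111110)·(01000000000) mod 2 = 0+0+0+0+0+0+0+0+0+0+0 mod 2 = 0
  c[5] = d·G[:,5] = (00111111110)·(00100000000) mod 2 = 0+0+1+0+0+0+0+0+0+0+0 mod 2 = 1
  c[6] = d·G[:,6] = (00111111110)·(00010000000) mod 2 = 0+0+0+1+0+0+0+0+0+0+0 mod 2 = 1
  c[7] = d·G[:,7] = (00111111110)·(00001111111) mod 2 = 0+0+0+0+1+1+1+1+1+1+0 mod 2 = 0
  c[8] = d·G[:,8] = (00111111110)·(00001000000) mod 2 = 0+0+0+0+1+0+0+0+0+0+0 mod 2 = 1
  c[9] = d·G[:,9] = (00111111110)·(00000100000) mod 2 = 0+0+0+0+0+1+0+0+0+0+0 mod 2 = 1
  c[10] = d·G[:,10] = (00111111110)·(00000010000) mod 2 = 0+0+0+0+0+0+1+0+0+0+0 mod 2 = 1
  c[11] = d·G[:,11] = (00111111110)·(00000001000) mod 2 = 0+0+0+0+0+0+0+1+0+0+0 mod 2 = 1
  c[12] = d·G[:,12] = (00111111110)·(00000000100) mod 2 = 0+0+0+0+0+0+0+0+1+0+0 mod 2 = 1
  c[13] = d·G[:,13] = (00111111110)·(00000000010) mod 2 = 0+0+0+0+0+0+0+0+0+1+0 mod 2 = 1
  c[14] = d·G[:,14] = (00111111110)·(00000000001) mod 2 = 0+0+0+0+0+0+0+0+0+0+0 mod 2 = 0
Codeword = 010101101111110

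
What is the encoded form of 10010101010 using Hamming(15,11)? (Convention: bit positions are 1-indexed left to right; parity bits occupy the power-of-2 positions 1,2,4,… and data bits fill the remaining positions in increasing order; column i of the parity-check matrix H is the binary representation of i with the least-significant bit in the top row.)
Codeword c = d · G (mod 2), d = 10010101010:
  c[0] = d·G[:,0] = (10010101010)·(11011010101) mod 2 = 1+0+0+1+0+0+0+0+0+0+0 mod 2 = 0
  c[1] = d·G[:,1] = (10010101010)·(10110110011) mod 2 = 1+0+0+1+0+1+0+0+0+1+0 mod 2 = 0
  c[2] = d·G[:,2] = (10010101010)·(10000000000) mod 2 = 1+0+0+0+0+0+0+0+0+0+0 mod 2 = 1
  c[3] = d·G[:,3] = (10010101010)·(01110001111) mod 2 = 0+0+0+1+0+0+0+1+0+1+0 mod 2 = 1
  c[4] = d·G[:,4] = (10010101010)·(01000000000) mod 2 = 0+0+0+0+0+0+0+0+0+0+0 mod 2 = 0
  c[5] = d·G[:,5] = (10010101010)·(00100000000) mod 2 = 0+0+0+0+0+0+0+0+0+0+0 mod 2 = 0
  c[6] = d·G[:,6] = (10010101010)·(00010000000) mod 2 = 0+0+0+1+0+0+0+0+0+0+0 mod 2 = 1
  c[7] = d·G[:,7] = (10010101010)·(00001111111) mod 2 = 0+0+0+0+0+1+0+1+0+1+0 mod 2 = 1
  c[8] = d·G[:,8] = (10010101010)·(00001000000) mod 2 = 0+0+0+0+0+0+0+0+0+0+0 mod 2 = 0
  c[9] = d·G[:,9] = (10010101010)·(00000100000) mod 2 = 0+0+0+0+0+1+0+0+0+0+0 mod 2 = 1
  c[10] = d·G[:,10] = (10010101010)·(00000010000) mod 2 = 0+0+0+0+0+0+0+0+0+0+0 mod 2 = 0
  c[11] = d·G[:,11] = (10010101010)·(00000001000) mod 2 = 0+0+0+0+0+0+0+1+0+0+0 mod 2 = 1
  c[12] = d·G[:,12] = (10010101010)·(00000000100) mod 2 = 0+0+0+0+0+0+0+0+0+0+0 mod 2 = 0
  c[13] = d·G[:,13] = (10010101010)·(00000000010) mod 2 = 0+0+0+0+0+0+0+0+0+1+0 mod 2 = 1
  c[14] = d·G[:,14] = (10010101010)·(00000000001) mod 2 = 0+0+0+0+0+0+0+0+0+0+0 mod 2 = 0
Codeword = 001100110101010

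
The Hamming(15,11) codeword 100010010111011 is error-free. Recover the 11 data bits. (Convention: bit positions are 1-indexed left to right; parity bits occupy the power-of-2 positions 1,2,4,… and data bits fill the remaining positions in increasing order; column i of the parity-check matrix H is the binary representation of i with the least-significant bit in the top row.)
Parity bits occupy power-of-2 positions; data bits are at positions {3,5,6,7,9,10,11,12,13,14,15} (1-indexed).
Extract: c[3]=0 c[5]=1 c[6]=0 c[7]=0 c[9]=0 c[10]=1 c[11]=1 c[12]=1 c[13]=0 c[14]=1 c[15]=1
Data = 01000111011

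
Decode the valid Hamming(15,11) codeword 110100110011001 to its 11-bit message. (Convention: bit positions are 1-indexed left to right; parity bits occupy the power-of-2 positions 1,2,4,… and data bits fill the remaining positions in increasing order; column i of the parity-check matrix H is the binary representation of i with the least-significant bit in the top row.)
Parity bits occupy power-of-2 positions; data bits are at positions {3,5,6,7,9,10,11,12,13,14,15} (1-indexed).
Extract: c[3]=0 c[5]=0 c[6]=0 c[7]=1 c[9]=0 c[10]=0 c[11]=1 c[12]=1 c[13]=0 c[14]=0 c[15]=1
Data = 00010011001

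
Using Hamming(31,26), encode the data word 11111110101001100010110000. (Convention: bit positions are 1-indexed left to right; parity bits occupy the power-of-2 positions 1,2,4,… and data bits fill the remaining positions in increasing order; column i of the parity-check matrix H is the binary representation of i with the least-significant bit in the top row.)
Codeword c = d · G (mod 2), d = 11111110101001100010110000:
  c[0] = d·G[:,0] = (11111110101001100010110000)·(11011010101101010101010101) mod 2 = 1+1+0+1+1+0+1+0+1+0+1+0+0+1+0+0+0+0+0+0+0+1+0+0+0+0 mod 2 = 1
  c[1] = d·G[:,1] = (11111110101001100010110000)·(10110110011011001100110011) mod 2 = 1+0+1+1+0+1+1+0+0+0+1+0+0+1+0+0+0+0+0+0+1+1+0+0+0+0 mod 2 = 1
  c[2] = d·G[:,2] = (11111110101001100010110000)·(10000000000000000000000000) mod 2 = 1+0+0+0+0+0+0+0+0+0+0+0+0+0+0+0+0+0+0+0+0+0+0+0+0+0 mod 2 = 1
  c[3] = d·G[:,3] = (11111110101001100010110000)·(01110001111000111100001111) mod 2 = 0+1+1+1+0+0+0+0+1+0+1+0+0+0+1+0+0+0+0+0+0+0+0+0+0+0 mod 2 = 0
  c[4] = d·G[:,4] = (11111110101001100010110000)·(01000000000000000000000000) mod 2 = 0+1+0+0+0+0+0+0+0+0+0+0+0+0+0+0+0+0+0+0+0+0+0+0+0+0 mod 2 = 1
  c[5] = d·G[:,5] = (11111110101001100010110000)·(00100000000000000000000000) mod 2 = 0+0+1+0+0+0+0+0+0+0+0+0+0+0+0+0+0+0+0+0+0+0+0+0+0+0 mod 2 = 1
  c[6] = d·G[:,6] = (11111110101001100010110000)·(00010000000000000000000000) mod 2 = 0+0+0+1+0+0+0+0+0+0+0+0+0+0+0+0+0+0+0+0+0+0+0+0+0+0 mod 2 = 1
  c[7] = d·G[:,7] = (11111110101001100010110000)·(00001111111000000011111111) mod 2 = 0+0+0+0+1+1+1+0+1+0+1+0+0+0+0+0+0+0+1+0+1+1+0+0+0+0 mod 2 = 0
  c[8] = d·G[:,8] = (11111110101001100010110000)·(00001000000000000000000000) mod 2 = 0+0+0+0+1+0+0+0+0+0+0+0+0+0+0+0+0+0+0+0+0+0+0+0+0+0 mod 2 = 1
  c[9] = d·G[:,9] = (11111110101001100010110000)·(00000100000000000000000000) mod 2 = 0+0+0+0+0+1+0+0+0+0+0+0+0+0+0+0+0+0+0+0+0+0+0+0+0+0 mod 2 = 1
  c[10] = d·G[:,10] = (11111110101001100010110000)·(00000010000000000000000000) mod 2 = 0+0+0+0+0+0+1+0+0+0+0+0+0+0+0+0+0+0+0+0+0+0+0+0+0+0 mod 2 = 1
  c[11] = d·G[:,11] = (11111110101001100010110000)·(00000001000000000000000000) mod 2 = 0+0+0+0+0+0+0+0+0+0+0+0+0+0+0+0+0+0+0+0+0+0+0+0+0+0 mod 2 = 0
  c[12] = d·G[:,12] = (11111110101001100010110000)·(00000000100000000000000000) mod 2 = 0+0+0+0+0+0+0+0+1+0+0+0+0+0+0+0+0+0+0+0+0+0+0+0+0+0 mod 2 = 1
  c[13] = d·G[:,13] = (11111110101001100010110000)·(00000000010000000000000000) mod 2 = 0+0+0+0+0+0+0+0+0+0+0+0+0+0+0+0+0+0+0+0+0+0+0+0+0+0 mod 2 = 0
  c[14] = d·G[:,14] = (11111110101001100010110000)·(00000000001000000000000000) mod 2 = 0+0+0+0+0+0+0+0+0+0+1+0+0+0+0+0+0+0+0+0+0+0+0+0+0+0 mod 2 = 1
  c[15] = d·G[:,15] = (11111110101001100010110000)·(00000000000111111111111111) mod 2 = 0+0+0+0+0+0+0+0+0+0+0+0+0+1+1+0+0+0+1+0+1+1+0+0+0+0 mod 2 = 1
  c[16] = d·G[:,16] = (11111110101001100010110000)·(00000000000100000000000000) mod 2 = 0+0+0+0+0+0+0+0+0+0+0+0+0+0+0+0+0+0+0+0+0+0+0+0+0+0 mod 2 = 0
  c[17] = d·G[:,17] = (11111110101001100010110000)·(00000000000010000000000000) mod 2 = 0+0+0+0+0+0+0+0+0+0+0+0+0+0+0+0+0+0+0+0+0+0+0+0+0+0 mod 2 = 0
  c[18] = d·G[:,18] = (11111110101001100010110000)·(00000000000001000000000000) mod 2 = 0+0+0+0+0+0+0+0+0+0+0+0+0+1+0+0+0+0+0+0+0+0+0+0+0+0 mod 2 = 1
  c[19] = d·G[:,19] = (11111110101001100010110000)·(00000000000000100000000000) mod 2 = 0+0+0+0+0+0+0+0+0+0+0+0+0+0+1+0+0+0+0+0+0+0+0+0+0+0 mod 2 = 1
  c[20] = d·G[:,20] = (11111110101001100010110000)·(00000000000000010000000000) mod 2 = 0+0+0+0+0+0+0+0+0+0+0+0+0+0+0+0+0+0+0+0+0+0+0+0+0+0 mod 2 = 0
  c[21] = d·G[:,21] = (11111110101001100010110000)·(00000000000000001000000000) mod 2 = 0+0+0+0+0+0+0+0+0+0+0+0+0+0+0+0+0+0+0+0+0+0+0+0+0+0 mod 2 = 0
  c[22] = d·G[:,22] = (11111110101001100010110000)·(00000000000000000100000000) mod 2 = 0+0+0+0+0+0+0+0+0+0+0+0+0+0+0+0+0+0+0+0+0+0+0+0+0+0 mod 2 = 0
  c[23] = d·G[:,23] = (11111110101001100010110000)·(00000000000000000010000000) mod 2 = 0+0+0+0+0+0+0+0+0+0+0+0+0+0+0+0+0+0+1+0+0+0+0+0+0+0 mod 2 = 1
  c[24] = d·G[:,24] = (11111110101001100010110000)·(00000000000000000001000000) mod 2 = 0+0+0+0+0+0+0+0+0+0+0+0+0+0+0+0+0+0+0+0+0+0+0+0+0+0 mod 2 = 0
  c[25] = d·G[:,25] = (11111110101001100010110000)·(00000000000000000000100000) mod 2 = 0+0+0+0+0+0+0+0+0+0+0+0+0+0+0+0+0+0+0+0+1+0+0+0+0+0 mod 2 = 1
  c[26] = d·G[:,26] = (11111110101001100010110000)·(00000000000000000000010000) mod 2 = 0+0+0+0+0+0+0+0+0+0+0+0+0+0+0+0+0+0+0+0+0+1+0+0+0+0 mod 2 = 1
  c[27] = d·G[:,27] = (11111110101001100010110000)·(00000000000000000000001000) mod 2 = 0+0+0+0+0+0+0+0+0+0+0+0+0+0+0+0+0+0+0+0+0+0+0+0+0+0 mod 2 = 0
  c[28] = d·G[:,28] = (11111110101001100010110000)·(00000000000000000000000100) mod 2 = 0+0+0+0+0+0+0+0+0+0+0+0+0+0+0+0+0+0+0+0+0+0+0+0+0+0 mod 2 = 0
  c[29] = d·G[:,29] = (11111110101001100010110000)·(00000000000000000000000010) mod 2 = 0+0+0+0+0+0+0+0+0+0+0+0+0+0+0+0+0+0+0+0+0+0+0+0+0+0 mod 2 = 0
  c[30] = d·G[:,30] = (11111110101001100010110000)·(00000000000000000000000001) mod 2 = 0+0+0+0+0+0+0+0+0+0+0+0+0+0+0+0+0+0+0+0+0+0+0+0+0+0 mod 2 = 0
Codeword = 1110111011101011001100010110000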